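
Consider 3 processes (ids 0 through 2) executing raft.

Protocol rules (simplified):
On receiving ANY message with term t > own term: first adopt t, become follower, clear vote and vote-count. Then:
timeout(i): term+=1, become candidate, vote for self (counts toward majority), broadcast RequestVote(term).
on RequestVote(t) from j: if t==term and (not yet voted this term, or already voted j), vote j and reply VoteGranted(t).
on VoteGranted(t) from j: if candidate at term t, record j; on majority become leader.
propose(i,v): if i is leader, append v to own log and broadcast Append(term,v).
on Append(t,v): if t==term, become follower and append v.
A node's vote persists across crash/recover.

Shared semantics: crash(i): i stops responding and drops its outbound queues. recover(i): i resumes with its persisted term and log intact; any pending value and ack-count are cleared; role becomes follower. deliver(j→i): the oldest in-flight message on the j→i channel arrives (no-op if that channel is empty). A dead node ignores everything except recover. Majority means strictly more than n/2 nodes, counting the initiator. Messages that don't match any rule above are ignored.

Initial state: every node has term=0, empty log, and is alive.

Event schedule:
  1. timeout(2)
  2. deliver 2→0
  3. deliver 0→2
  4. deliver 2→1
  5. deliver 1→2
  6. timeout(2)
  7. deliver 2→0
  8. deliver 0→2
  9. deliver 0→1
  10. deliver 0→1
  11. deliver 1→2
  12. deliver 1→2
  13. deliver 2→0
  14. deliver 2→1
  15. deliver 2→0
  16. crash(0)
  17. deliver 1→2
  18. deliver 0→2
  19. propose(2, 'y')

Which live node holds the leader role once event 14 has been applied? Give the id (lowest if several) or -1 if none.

2

1. timeout(2):  <2:cand t1 ->
2. deliver 2→0:  <0:foll t1 ->
3. deliver 0→2:  <2:lead t1 ->
4. deliver 2→1:  <1:foll t1 ->
5. deliver 1→2:  nop
6. timeout(2):  <2:cand t2 ->
7. deliver 2→0:  <0:foll t2 ->
8. deliver 0→2:  <2:lead t2 ->
9. deliver 0→1:  nop
10. deliver 0→1:  nop
11. deliver 1→2:  nop
12. deliver 1→2:  nop
13. deliver 2→0:  nop
14. deliver 2→1:  <1:foll t2 ->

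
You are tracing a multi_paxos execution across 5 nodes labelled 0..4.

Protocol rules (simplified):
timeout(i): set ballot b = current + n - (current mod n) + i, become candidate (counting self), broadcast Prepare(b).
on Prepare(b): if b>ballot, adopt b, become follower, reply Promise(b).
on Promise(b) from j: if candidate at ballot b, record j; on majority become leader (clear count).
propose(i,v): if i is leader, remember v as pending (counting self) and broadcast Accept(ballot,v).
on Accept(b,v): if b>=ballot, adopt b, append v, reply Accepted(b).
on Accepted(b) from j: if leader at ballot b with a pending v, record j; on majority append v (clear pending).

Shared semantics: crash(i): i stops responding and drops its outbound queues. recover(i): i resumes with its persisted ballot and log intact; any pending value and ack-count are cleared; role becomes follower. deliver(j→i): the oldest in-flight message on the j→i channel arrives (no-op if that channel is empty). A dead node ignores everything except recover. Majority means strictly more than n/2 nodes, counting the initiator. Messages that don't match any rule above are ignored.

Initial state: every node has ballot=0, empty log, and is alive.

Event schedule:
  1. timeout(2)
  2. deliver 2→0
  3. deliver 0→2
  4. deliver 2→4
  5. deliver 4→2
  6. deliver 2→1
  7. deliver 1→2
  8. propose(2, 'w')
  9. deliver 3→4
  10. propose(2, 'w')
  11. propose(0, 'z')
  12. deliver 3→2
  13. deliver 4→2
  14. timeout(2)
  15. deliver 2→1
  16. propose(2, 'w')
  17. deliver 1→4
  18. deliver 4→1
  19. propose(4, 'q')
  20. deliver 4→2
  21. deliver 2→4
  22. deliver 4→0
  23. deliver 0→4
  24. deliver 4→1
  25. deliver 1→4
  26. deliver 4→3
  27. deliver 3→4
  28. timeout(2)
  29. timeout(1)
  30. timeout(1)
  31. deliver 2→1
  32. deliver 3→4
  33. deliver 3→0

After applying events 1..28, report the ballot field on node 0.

7

step 1 timeout(2): 2={cand,b=7,log=-}
step 2 deliver 2→0: 0={foll,b=7,log=-}
step 3 deliver 0→2: —
step 4 deliver 2→4: 4={foll,b=7,log=-}
step 5 deliver 4→2: 2={lead,b=7,log=-}
step 6 deliver 2→1: 1={foll,b=7,log=-}
step 7 deliver 1→2: —
step 8 propose(2,'w'): —
step 9 deliver 3→4: —
step 10 propose(2,'w'): —
step 11 propose(0,'z'): —
step 12 deliver 3→2: —
step 13 deliver 4→2: —
step 14 timeout(2): 2={cand,b=12,log=-}
step 15 deliver 2→1: 1={foll,b=7,log=w}
step 16 propose(2,'w'): —
step 17 deliver 1→4: —
step 18 deliver 4→1: —
step 19 propose(4,'q'): —
step 20 deliver 4→2: —
step 21 deliver 2→4: 4={foll,b=7,log=w}
step 22 deliver 4→0: —
step 23 deliver 0→4: —
step 24 deliver 4→1: —
step 25 deliver 1→4: —
step 26 deliver 4→3: —
step 27 deliver 3→4: —
step 28 timeout(2): 2={cand,b=17,log=-}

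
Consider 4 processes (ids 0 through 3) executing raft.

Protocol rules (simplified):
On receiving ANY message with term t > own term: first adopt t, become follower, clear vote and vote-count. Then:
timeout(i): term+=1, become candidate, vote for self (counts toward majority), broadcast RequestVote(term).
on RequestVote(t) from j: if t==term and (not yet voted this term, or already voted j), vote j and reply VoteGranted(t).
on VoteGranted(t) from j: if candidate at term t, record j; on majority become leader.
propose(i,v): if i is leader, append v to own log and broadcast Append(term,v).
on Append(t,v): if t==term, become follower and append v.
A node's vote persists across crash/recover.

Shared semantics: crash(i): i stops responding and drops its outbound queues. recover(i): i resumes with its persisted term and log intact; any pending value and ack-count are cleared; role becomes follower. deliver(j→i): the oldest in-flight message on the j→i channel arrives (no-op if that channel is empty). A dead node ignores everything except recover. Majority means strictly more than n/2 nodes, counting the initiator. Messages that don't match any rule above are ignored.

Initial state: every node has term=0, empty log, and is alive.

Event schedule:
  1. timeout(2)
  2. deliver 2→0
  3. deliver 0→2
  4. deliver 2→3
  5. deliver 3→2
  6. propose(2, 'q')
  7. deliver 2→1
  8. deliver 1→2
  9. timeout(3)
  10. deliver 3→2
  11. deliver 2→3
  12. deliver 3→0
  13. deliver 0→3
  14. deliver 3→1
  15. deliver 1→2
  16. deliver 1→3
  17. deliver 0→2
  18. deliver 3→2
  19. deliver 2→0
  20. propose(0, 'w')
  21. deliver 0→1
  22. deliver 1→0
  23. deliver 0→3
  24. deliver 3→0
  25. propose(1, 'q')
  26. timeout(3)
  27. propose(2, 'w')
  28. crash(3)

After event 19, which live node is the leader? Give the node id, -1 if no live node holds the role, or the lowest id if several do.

[1] timeout(2) → N2(cand t1 [-])
[2] deliver 2→0 → N0(foll t1 [-])
[3] deliver 0→2 → ∅
[4] deliver 2→3 → N3(foll t1 [-])
[5] deliver 3→2 → N2(lead t1 [-])
[6] propose(2,'q') → N2(lead t1 [q])
[7] deliver 2→1 → N1(foll t1 [-])
[8] deliver 1→2 → ∅
[9] timeout(3) → N3(cand t2 [-])
[10] deliver 3→2 → N2(foll t2 [q])
[11] deliver 2→3 → ∅
[12] deliver 3→0 → N0(foll t2 [-])
[13] deliver 0→3 → ∅
[14] deliver 3→1 → N1(foll t2 [-])
[15] deliver 1→2 → ∅
[16] deliver 1→3 → N3(lead t2 [-])
[17] deliver 0→2 → ∅
[18] deliver 3→2 → ∅
[19] deliver 2→0 → ∅

3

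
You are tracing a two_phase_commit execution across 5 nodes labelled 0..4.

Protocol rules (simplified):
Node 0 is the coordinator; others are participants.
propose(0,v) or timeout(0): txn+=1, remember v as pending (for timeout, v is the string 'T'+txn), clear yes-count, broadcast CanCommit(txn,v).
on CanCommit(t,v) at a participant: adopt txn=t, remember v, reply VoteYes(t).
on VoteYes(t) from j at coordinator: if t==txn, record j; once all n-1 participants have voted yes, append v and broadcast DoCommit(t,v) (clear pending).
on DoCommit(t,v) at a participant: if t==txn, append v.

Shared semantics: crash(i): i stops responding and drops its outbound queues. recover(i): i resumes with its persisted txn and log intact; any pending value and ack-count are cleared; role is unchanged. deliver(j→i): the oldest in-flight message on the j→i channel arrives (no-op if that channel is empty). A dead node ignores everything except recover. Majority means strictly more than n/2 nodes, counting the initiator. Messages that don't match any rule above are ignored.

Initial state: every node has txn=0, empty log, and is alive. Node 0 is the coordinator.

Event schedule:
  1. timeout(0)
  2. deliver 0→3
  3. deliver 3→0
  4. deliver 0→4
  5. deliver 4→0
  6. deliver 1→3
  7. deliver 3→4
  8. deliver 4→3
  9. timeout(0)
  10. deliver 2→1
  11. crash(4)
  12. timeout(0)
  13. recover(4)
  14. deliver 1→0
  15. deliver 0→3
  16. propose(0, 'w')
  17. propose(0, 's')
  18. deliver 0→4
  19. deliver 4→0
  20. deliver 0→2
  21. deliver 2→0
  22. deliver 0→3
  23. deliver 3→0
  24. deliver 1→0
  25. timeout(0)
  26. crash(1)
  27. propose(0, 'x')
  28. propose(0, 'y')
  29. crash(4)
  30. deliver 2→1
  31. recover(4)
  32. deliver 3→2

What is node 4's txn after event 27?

2

e1 timeout(0): 0[coor,t=1,-]
e2 deliver 0→3: 3[part,t=1,-]
e3 deliver 3→0: ·
e4 deliver 0→4: 4[part,t=1,-]
e5 deliver 4→0: ·
e6 deliver 1→3: ·
e7 deliver 3→4: ·
e8 deliver 4→3: ·
e9 timeout(0): 0[coor,t=2,-]
e10 deliver 2→1: ·
e11 crash(4): 4[✗part,t=1,-]
e12 timeout(0): 0[coor,t=3,-]
e13 recover(4): 4[part,t=1,-]
e14 deliver 1→0: ·
e15 deliver 0→3: 3[part,t=2,-]
e16 propose(0,'w'): 0[coor,t=4,-]
e17 propose(0,'s'): 0[coor,t=5,-]
e18 deliver 0→4: 4[part,t=2,-]
e19 deliver 4→0: ·
e20 deliver 0→2: 2[part,t=1,-]
e21 deliver 2→0: ·
e22 deliver 0→3: 3[part,t=3,-]
e23 deliver 3→0: ·
e24 deliver 1→0: ·
e25 timeout(0): 0[coor,t=6,-]
e26 crash(1): 1[✗part,t=0,-]
e27 propose(0,'x'): 0[coor,t=7,-]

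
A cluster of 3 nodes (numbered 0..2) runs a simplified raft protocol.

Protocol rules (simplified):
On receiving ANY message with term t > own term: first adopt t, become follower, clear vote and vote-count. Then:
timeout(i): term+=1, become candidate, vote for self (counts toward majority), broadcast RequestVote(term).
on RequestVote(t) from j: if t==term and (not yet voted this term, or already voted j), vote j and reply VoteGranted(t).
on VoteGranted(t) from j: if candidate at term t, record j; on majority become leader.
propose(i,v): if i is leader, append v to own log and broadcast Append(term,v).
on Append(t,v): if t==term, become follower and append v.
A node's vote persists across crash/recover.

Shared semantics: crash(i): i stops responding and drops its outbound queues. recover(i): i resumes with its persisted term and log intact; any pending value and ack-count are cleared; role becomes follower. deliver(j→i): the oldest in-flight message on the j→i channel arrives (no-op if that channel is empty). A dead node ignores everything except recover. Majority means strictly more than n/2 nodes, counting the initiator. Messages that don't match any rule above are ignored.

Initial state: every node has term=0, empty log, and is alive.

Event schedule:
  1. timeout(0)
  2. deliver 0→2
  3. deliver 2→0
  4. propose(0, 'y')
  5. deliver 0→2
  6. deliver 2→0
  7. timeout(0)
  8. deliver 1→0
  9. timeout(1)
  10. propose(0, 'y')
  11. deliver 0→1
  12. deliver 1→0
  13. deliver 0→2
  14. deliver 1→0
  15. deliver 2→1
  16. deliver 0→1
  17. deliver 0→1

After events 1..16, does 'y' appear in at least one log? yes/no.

1. timeout(0):  <0:cand t1 ->
2. deliver 0→2:  <2:foll t1 ->
3. deliver 2→0:  <0:lead t1 ->
4. propose(0,'y'):  <0:lead t1 y>
5. deliver 0→2:  <2:foll t1 y>
6. deliver 2→0:  nop
7. timeout(0):  <0:cand t2 y>
8. deliver 1→0:  nop
9. timeout(1):  <1:cand t1 ->
10. propose(0,'y'):  nop
11. deliver 0→1:  nop
12. deliver 1→0:  nop
13. deliver 0→2:  <2:foll t2 y>
14. deliver 1→0:  nop
15. deliver 2→1:  nop
16. deliver 0→1:  <1:foll t1 y>

yes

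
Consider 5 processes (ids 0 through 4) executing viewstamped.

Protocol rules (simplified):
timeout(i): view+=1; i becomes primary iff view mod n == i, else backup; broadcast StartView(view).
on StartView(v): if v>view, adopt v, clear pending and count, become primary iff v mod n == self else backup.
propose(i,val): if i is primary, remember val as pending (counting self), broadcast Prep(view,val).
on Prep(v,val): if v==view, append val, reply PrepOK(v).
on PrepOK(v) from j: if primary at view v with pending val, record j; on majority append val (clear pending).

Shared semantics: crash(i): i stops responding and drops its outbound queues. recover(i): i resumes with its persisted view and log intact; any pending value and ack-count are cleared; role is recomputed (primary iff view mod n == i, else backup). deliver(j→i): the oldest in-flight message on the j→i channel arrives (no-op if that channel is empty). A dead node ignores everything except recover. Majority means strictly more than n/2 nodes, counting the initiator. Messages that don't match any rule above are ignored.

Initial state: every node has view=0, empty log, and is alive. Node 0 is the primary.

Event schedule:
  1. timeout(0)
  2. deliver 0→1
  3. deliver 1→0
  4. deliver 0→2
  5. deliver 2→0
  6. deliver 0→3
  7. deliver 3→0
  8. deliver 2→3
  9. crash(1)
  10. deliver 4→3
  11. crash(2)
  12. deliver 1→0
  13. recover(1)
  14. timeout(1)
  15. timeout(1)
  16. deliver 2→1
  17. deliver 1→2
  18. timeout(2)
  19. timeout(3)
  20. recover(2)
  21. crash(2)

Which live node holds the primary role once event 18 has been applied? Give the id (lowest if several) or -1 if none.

-1

1. timeout(0):  <0:back v1 ->
2. deliver 0→1:  <1:prim v1 ->
3. deliver 1→0:  nop
4. deliver 0→2:  <2:back v1 ->
5. deliver 2→0:  nop
6. deliver 0→3:  <3:back v1 ->
7. deliver 3→0:  nop
8. deliver 2→3:  nop
9. crash(1):  <1:✗prim v1 ->
10. deliver 4→3:  nop
11. crash(2):  <2:✗back v1 ->
12. deliver 1→0:  nop
13. recover(1):  <1:prim v1 ->
14. timeout(1):  <1:back v2 ->
15. timeout(1):  <1:back v3 ->
16. deliver 2→1:  nop
17. deliver 1→2:  nop
18. timeout(2):  nop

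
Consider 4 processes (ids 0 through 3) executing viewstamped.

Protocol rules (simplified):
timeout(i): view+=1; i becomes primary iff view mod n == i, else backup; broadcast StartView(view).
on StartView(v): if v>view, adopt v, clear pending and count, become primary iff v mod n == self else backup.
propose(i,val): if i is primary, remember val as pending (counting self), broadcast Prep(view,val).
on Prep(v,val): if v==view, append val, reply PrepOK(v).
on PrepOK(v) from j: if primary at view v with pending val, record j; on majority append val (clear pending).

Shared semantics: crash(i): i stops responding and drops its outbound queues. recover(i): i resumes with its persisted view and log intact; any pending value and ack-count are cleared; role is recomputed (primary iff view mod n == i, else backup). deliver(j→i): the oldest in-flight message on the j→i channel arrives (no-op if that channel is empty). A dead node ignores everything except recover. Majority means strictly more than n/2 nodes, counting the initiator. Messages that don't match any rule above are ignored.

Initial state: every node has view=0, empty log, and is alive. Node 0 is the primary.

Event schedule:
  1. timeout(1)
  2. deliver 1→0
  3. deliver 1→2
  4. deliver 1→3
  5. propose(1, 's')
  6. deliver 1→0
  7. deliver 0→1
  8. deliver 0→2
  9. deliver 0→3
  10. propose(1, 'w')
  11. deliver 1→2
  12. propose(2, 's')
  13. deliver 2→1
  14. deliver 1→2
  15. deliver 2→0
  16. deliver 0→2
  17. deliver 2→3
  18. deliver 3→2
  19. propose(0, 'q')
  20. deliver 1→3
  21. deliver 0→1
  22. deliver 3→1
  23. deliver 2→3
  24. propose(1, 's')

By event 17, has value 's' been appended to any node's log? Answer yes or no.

yes

after 1 — timeout(1): n1:prim/v1/[-]
after 2 — deliver 1→0: n0:back/v1/[-]
after 3 — deliver 1→2: n2:back/v1/[-]
after 4 — deliver 1→3: n3:back/v1/[-]
after 5 — propose(1,'s'): ·
after 6 — deliver 1→0: n0:back/v1/[s]
after 7 — deliver 0→1: ·
after 8 — deliver 0→2: ·
after 9 — deliver 0→3: ·
after 10 — propose(1,'w'): ·
after 11 — deliver 1→2: n2:back/v1/[s]
after 12 — propose(2,'s'): ·
after 13 — deliver 2→1: ·
after 14 — deliver 1→2: n2:back/v1/[s,w]
after 15 — deliver 2→0: ·
after 16 — deliver 0→2: ·
after 17 — deliver 2→3: ·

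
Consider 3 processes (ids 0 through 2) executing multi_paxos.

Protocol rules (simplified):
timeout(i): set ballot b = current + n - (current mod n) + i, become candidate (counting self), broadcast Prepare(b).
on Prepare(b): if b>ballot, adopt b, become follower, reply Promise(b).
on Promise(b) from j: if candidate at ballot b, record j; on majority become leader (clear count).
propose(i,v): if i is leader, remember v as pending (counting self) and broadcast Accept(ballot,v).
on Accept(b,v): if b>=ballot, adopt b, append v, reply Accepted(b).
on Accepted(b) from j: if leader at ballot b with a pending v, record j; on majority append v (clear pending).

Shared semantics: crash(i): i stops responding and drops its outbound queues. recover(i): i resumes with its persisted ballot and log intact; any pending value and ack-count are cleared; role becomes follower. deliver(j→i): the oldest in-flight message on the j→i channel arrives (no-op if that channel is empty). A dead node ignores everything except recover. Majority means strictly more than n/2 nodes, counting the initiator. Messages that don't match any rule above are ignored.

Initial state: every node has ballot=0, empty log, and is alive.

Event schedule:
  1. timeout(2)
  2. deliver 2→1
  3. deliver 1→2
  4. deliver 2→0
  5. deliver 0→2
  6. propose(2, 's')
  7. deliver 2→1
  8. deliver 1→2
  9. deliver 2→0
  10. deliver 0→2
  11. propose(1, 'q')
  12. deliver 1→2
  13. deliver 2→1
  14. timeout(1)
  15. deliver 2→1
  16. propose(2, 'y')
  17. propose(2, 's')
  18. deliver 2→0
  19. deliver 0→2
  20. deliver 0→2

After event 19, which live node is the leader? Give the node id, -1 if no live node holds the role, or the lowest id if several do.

[1] timeout(2) → N2(cand b5 [-])
[2] deliver 2→1 → N1(foll b5 [-])
[3] deliver 1→2 → N2(lead b5 [-])
[4] deliver 2→0 → N0(foll b5 [-])
[5] deliver 0→2 → ∅
[6] propose(2,'s') → ∅
[7] deliver 2→1 → N1(foll b5 [s])
[8] deliver 1→2 → N2(lead b5 [s])
[9] deliver 2→0 → N0(foll b5 [s])
[10] deliver 0→2 → ∅
[11] propose(1,'q') → ∅
[12] deliver 1→2 → ∅
[13] deliver 2→1 → ∅
[14] timeout(1) → N1(cand b7 [s])
[15] deliver 2→1 → ∅
[16] propose(2,'y') → ∅
[17] propose(2,'s') → ∅
[18] deliver 2→0 → N0(foll b5 [s,y])
[19] deliver 0→2 → N2(lead b5 [s,s])

2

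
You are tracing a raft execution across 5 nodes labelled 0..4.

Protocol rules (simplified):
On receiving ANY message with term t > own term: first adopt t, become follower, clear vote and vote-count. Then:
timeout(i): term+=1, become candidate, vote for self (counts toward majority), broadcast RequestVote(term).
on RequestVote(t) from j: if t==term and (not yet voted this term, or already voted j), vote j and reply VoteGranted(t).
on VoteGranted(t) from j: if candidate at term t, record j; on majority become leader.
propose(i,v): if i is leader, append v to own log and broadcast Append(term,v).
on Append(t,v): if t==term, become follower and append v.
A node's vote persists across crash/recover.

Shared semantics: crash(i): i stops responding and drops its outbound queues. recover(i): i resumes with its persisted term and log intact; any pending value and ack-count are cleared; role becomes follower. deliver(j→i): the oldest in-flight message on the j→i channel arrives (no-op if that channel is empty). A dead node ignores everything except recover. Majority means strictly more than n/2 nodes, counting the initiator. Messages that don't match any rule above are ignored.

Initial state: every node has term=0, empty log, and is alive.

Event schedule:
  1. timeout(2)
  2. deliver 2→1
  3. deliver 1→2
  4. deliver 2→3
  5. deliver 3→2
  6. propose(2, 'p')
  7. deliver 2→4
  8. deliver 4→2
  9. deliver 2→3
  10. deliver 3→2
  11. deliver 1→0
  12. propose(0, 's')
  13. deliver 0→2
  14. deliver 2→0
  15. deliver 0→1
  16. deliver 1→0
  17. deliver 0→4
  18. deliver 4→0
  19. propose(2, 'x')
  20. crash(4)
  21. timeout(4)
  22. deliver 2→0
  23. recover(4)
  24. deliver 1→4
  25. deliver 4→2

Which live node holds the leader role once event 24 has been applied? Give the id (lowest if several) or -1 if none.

e1 timeout(2): 2[cand,t=1,-]
e2 deliver 2→1: 1[foll,t=1,-]
e3 deliver 1→2: ·
e4 deliver 2→3: 3[foll,t=1,-]
e5 deliver 3→2: 2[lead,t=1,-]
e6 propose(2,'p'): 2[lead,t=1,p]
e7 deliver 2→4: 4[foll,t=1,-]
e8 deliver 4→2: ·
e9 deliver 2→3: 3[foll,t=1,p]
e10 deliver 3→2: ·
e11 deliver 1→0: ·
e12 propose(0,'s'): ·
e13 deliver 0→2: ·
e14 deliver 2→0: 0[foll,t=1,-]
e15 deliver 0→1: ·
e16 deliver 1→0: ·
e17 deliver 0→4: ·
e18 deliver 4→0: ·
e19 propose(2,'x'): 2[lead,t=1,p,x]
e20 crash(4): 4[✗foll,t=1,-]
e21 timeout(4): ·
e22 deliver 2→0: 0[foll,t=1,p]
e23 recover(4): 4[foll,t=1,-]
e24 deliver 1→4: ·

2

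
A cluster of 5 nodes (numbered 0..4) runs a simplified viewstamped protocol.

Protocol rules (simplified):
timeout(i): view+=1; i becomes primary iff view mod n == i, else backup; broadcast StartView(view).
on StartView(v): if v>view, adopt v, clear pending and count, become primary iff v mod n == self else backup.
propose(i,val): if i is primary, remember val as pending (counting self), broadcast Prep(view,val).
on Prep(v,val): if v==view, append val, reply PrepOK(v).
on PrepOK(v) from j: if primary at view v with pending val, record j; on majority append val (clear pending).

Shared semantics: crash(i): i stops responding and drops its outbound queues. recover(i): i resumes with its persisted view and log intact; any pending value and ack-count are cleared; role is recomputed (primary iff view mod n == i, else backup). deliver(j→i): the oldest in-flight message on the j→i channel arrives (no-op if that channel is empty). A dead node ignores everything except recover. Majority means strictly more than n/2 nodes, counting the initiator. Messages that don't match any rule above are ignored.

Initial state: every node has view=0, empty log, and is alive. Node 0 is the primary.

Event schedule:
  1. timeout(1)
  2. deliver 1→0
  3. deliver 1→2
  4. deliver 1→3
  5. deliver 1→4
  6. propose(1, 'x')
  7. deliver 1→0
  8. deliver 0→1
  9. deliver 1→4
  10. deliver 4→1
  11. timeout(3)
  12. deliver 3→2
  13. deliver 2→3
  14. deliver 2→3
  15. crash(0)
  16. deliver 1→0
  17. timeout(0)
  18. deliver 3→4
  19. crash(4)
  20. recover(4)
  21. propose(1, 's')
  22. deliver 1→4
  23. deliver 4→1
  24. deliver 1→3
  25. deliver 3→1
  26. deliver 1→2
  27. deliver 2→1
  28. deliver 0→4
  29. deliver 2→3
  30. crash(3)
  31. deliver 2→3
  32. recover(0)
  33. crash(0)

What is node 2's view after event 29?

1. timeout(1):  <1:prim v1 ->
2. deliver 1→0:  <0:back v1 ->
3. deliver 1→2:  <2:back v1 ->
4. deliver 1→3:  <3:back v1 ->
5. deliver 1→4:  <4:back v1 ->
6. propose(1,'x'):  nop
7. deliver 1→0:  <0:back v1 x>
8. deliver 0→1:  nop
9. deliver 1→4:  <4:back v1 x>
10. deliver 4→1:  <1:prim v1 x>
11. timeout(3):  <3:back v2 ->
12. deliver 3→2:  <2:prim v2 ->
13. deliver 2→3:  nop
14. deliver 2→3:  nop
15. crash(0):  <0:✗back v1 x>
16. deliver 1→0:  nop
17. timeout(0):  nop
18. deliver 3→4:  <4:back v2 x>
19. crash(4):  <4:✗back v2 x>
20. recover(4):  <4:back v2 x>
21. propose(1,'s'):  nop
22. deliver 1→4:  nop
23. deliver 4→1:  nop
24. deliver 1→3:  nop
25. deliver 3→1:  <1:back v2 x>
26. deliver 1→2:  nop
27. deliver 2→1:  nop
28. deliver 0→4:  nop
29. deliver 2→3:  nop

2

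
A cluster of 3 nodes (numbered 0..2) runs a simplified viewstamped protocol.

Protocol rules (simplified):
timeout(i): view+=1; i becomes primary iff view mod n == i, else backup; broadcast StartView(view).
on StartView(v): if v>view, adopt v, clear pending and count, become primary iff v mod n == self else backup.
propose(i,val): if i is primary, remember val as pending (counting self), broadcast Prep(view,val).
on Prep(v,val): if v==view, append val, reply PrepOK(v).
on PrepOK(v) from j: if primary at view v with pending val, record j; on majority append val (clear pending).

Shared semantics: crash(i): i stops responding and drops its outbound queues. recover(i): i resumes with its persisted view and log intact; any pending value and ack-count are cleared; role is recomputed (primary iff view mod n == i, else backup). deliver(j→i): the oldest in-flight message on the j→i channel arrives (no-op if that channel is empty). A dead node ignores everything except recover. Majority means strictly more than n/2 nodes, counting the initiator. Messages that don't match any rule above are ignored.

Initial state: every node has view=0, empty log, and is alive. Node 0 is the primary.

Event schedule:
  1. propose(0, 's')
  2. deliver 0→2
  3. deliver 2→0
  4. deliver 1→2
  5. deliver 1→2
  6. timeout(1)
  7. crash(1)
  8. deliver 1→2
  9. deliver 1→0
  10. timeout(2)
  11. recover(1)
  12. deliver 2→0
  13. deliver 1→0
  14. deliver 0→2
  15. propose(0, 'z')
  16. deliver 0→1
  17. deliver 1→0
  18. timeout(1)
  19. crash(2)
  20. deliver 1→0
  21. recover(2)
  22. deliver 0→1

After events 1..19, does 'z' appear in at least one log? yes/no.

after 1 — propose(0,'s'): ·
after 2 — deliver 0→2: n2:back/v0/[s]
after 3 — deliver 2→0: n0:prim/v0/[s]
after 4 — deliver 1→2: ·
after 5 — deliver 1→2: ·
after 6 — timeout(1): n1:prim/v1/[-]
after 7 — crash(1): n1:✗prim/v1/[-]
after 8 — deliver 1→2: ·
after 9 — deliver 1→0: ·
after 10 — timeout(2): n2:back/v1/[s]
after 11 — recover(1): n1:prim/v1/[-]
after 12 — deliver 2→0: n0:back/v1/[s]
after 13 — deliver 1→0: ·
after 14 — deliver 0→2: ·
after 15 — propose(0,'z'): ·
after 16 — deliver 0→1: ·
after 17 — deliver 1→0: ·
after 18 — timeout(1): n1:back/v2/[-]
after 19 — crash(2): n2:✗back/v1/[s]

no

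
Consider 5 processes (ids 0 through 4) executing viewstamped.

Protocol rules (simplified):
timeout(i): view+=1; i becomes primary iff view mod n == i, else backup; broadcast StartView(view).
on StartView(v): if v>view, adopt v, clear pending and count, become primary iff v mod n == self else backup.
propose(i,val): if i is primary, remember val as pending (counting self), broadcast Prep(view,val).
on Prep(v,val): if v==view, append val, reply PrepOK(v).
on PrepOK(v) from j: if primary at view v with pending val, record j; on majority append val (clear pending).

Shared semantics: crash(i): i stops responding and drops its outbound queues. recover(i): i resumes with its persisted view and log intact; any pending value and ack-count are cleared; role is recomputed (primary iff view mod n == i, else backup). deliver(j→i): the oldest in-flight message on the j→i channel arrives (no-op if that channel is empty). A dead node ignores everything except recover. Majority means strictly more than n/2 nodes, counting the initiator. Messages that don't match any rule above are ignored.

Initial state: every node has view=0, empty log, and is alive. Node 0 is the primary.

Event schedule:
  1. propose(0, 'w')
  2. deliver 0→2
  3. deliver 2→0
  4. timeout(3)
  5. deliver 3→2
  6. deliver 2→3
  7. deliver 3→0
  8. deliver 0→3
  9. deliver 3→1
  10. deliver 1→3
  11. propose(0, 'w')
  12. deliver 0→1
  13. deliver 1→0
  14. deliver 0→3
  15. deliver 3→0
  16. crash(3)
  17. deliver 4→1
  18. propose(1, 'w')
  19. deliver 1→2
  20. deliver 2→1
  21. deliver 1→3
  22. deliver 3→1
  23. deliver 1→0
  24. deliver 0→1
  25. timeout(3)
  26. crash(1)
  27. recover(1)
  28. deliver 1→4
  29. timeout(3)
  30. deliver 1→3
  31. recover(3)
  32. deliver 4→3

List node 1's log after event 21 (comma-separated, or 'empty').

[1] propose(0,'w') → ∅
[2] deliver 0→2 → N2(back v0 [w])
[3] deliver 2→0 → ∅
[4] timeout(3) → N3(back v1 [-])
[5] deliver 3→2 → N2(back v1 [w])
[6] deliver 2→3 → ∅
[7] deliver 3→0 → N0(back v1 [-])
[8] deliver 0→3 → ∅
[9] deliver 3→1 → N1(prim v1 [-])
[10] deliver 1→3 → ∅
[11] propose(0,'w') → ∅
[12] deliver 0→1 → ∅
[13] deliver 1→0 → ∅
[14] deliver 0→3 → ∅
[15] deliver 3→0 → ∅
[16] crash(3) → N3(✗back v1 [-])
[17] deliver 4→1 → ∅
[18] propose(1,'w') → ∅
[19] deliver 1→2 → N2(back v1 [w,w])
[20] deliver 2→1 → ∅
[21] deliver 1→3 → ∅

empty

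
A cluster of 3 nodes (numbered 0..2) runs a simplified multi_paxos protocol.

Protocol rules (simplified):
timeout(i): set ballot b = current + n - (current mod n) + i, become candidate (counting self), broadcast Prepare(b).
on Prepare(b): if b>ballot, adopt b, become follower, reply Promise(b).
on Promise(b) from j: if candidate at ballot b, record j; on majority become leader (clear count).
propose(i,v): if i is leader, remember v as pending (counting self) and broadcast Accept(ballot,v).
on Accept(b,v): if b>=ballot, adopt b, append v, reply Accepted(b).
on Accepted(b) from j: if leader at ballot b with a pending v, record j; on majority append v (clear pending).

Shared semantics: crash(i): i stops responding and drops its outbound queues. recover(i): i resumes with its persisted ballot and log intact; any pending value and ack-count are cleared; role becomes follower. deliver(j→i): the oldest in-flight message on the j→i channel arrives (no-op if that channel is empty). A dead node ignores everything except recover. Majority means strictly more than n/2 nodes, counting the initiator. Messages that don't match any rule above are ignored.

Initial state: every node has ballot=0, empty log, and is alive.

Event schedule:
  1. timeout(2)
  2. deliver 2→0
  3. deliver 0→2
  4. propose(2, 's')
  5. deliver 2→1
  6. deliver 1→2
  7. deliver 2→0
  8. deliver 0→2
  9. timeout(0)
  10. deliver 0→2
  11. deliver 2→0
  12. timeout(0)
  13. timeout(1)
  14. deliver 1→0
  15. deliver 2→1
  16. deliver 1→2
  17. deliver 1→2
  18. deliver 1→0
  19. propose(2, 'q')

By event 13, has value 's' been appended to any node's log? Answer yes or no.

[1] timeout(2) → N2(cand b5 [-])
[2] deliver 2→0 → N0(foll b5 [-])
[3] deliver 0→2 → N2(lead b5 [-])
[4] propose(2,'s') → ∅
[5] deliver 2→1 → N1(foll b5 [-])
[6] deliver 1→2 → ∅
[7] deliver 2→0 → N0(foll b5 [s])
[8] deliver 0→2 → N2(lead b5 [s])
[9] timeout(0) → N0(cand b6 [s])
[10] deliver 0→2 → N2(foll b6 [s])
[11] deliver 2→0 → N0(lead b6 [s])
[12] timeout(0) → N0(cand b9 [s])
[13] timeout(1) → N1(cand b7 [-])

yes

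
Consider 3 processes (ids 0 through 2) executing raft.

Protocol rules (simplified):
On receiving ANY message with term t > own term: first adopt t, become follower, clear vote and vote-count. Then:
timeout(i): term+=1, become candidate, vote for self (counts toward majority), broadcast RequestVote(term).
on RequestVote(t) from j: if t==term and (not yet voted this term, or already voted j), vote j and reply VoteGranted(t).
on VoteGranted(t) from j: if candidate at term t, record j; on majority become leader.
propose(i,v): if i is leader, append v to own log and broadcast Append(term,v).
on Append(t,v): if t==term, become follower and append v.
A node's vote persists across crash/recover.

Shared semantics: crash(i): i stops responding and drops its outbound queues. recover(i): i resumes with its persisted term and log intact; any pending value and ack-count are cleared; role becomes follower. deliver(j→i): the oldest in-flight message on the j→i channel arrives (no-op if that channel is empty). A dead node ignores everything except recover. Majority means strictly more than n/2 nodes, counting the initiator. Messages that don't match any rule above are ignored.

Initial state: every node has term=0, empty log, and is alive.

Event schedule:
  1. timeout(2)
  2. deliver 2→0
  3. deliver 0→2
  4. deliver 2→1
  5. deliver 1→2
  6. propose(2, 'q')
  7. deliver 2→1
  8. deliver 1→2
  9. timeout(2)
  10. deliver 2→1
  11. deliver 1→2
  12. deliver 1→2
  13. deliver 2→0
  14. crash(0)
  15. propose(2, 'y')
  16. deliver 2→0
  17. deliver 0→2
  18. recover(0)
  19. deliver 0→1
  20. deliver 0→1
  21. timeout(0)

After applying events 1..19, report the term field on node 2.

2

[1] timeout(2) → N2(cand t1 [-])
[2] deliver 2→0 → N0(foll t1 [-])
[3] deliver 0→2 → N2(lead t1 [-])
[4] deliver 2→1 → N1(foll t1 [-])
[5] deliver 1→2 → ∅
[6] propose(2,'q') → N2(lead t1 [q])
[7] deliver 2→1 → N1(foll t1 [q])
[8] deliver 1→2 → ∅
[9] timeout(2) → N2(cand t2 [q])
[10] deliver 2→1 → N1(foll t2 [q])
[11] deliver 1→2 → N2(lead t2 [q])
[12] deliver 1→2 → ∅
[13] deliver 2→0 → N0(foll t1 [q])
[14] crash(0) → N0(✗foll t1 [q])
[15] propose(2,'y') → N2(lead t2 [q,y])
[16] deliver 2→0 → ∅
[17] deliver 0→2 → ∅
[18] recover(0) → N0(foll t1 [q])
[19] deliver 0→1 → ∅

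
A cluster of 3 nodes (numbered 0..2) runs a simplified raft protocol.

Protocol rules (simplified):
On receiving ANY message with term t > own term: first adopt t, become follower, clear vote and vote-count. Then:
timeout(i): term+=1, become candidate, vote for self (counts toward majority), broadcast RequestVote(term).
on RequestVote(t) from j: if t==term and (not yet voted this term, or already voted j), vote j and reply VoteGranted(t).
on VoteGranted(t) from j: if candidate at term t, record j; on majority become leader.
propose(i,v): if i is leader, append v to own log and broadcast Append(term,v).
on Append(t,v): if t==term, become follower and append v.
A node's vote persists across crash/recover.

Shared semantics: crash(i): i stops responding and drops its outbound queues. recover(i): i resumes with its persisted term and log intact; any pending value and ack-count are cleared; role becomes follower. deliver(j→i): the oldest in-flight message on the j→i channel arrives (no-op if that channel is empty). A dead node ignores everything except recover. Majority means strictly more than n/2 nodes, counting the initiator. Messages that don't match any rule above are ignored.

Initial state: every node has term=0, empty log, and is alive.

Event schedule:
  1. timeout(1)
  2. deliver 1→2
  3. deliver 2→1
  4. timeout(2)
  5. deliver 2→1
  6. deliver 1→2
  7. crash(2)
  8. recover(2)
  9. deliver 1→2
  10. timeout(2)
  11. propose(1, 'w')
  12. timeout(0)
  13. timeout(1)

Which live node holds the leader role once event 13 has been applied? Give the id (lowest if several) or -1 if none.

-1

1. timeout(1):  <1:cand t1 ->
2. deliver 1→2:  <2:foll t1 ->
3. deliver 2→1:  <1:lead t1 ->
4. timeout(2):  <2:cand t2 ->
5. deliver 2→1:  <1:foll t2 ->
6. deliver 1→2:  <2:lead t2 ->
7. crash(2):  <2:✗lead t2 ->
8. recover(2):  <2:foll t2 ->
9. deliver 1→2:  nop
10. timeout(2):  <2:cand t3 ->
11. propose(1,'w'):  nop
12. timeout(0):  <0:cand t1 ->
13. timeout(1):  <1:cand t3 ->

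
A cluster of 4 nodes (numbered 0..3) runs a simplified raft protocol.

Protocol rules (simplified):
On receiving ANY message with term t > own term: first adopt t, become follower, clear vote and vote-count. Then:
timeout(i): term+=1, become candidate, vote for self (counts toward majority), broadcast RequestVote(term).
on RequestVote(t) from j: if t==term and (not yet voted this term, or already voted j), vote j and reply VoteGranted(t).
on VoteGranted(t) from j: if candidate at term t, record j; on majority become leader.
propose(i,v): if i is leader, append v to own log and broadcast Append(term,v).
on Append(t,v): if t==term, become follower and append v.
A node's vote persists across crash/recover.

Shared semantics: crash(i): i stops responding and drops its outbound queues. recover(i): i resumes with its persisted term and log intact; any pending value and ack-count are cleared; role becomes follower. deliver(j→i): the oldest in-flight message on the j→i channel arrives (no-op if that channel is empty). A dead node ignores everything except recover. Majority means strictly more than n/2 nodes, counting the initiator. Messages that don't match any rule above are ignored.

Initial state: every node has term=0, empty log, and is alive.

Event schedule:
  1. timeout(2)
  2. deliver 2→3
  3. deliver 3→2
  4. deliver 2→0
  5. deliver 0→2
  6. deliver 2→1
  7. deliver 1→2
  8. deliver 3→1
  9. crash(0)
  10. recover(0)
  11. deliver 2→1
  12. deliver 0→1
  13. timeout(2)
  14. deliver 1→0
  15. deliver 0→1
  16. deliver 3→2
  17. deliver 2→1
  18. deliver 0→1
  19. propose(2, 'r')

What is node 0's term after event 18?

1. timeout(2):  <2:cand t1 ->
2. deliver 2→3:  <3:foll t1 ->
3. deliver 3→2:  nop
4. deliver 2→0:  <0:foll t1 ->
5. deliver 0→2:  <2:lead t1 ->
6. deliver 2→1:  <1:foll t1 ->
7. deliver 1→2:  nop
8. deliver 3→1:  nop
9. crash(0):  <0:✗foll t1 ->
10. recover(0):  <0:foll t1 ->
11. deliver 2→1:  nop
12. deliver 0→1:  nop
13. timeout(2):  <2:cand t2 ->
14. deliver 1→0:  nop
15. deliver 0→1:  nop
16. deliver 3→2:  nop
17. deliver 2→1:  <1:foll t2 ->
18. deliver 0→1:  nop

1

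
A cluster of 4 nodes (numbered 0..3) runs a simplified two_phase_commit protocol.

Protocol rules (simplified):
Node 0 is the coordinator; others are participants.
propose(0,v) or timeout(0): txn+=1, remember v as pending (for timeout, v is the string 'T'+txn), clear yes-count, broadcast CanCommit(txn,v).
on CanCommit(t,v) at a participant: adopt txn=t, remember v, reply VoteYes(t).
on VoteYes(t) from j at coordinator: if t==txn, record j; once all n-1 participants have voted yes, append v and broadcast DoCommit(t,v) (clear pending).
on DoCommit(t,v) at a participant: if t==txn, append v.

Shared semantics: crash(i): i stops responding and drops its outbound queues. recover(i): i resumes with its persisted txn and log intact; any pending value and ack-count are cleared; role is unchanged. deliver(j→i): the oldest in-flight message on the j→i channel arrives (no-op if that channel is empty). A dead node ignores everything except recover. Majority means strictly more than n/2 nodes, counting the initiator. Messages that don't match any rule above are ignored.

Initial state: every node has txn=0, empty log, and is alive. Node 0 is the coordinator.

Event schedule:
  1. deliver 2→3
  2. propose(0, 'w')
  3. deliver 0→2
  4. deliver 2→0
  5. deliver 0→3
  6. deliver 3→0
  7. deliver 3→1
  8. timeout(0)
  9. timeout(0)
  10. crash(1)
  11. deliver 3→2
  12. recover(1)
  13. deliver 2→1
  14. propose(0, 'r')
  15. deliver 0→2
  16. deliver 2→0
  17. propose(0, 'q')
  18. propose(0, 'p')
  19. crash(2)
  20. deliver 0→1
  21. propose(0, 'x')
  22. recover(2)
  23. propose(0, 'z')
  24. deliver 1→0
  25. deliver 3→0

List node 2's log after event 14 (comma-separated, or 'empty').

empty

1. deliver 2→3:  nop
2. propose(0,'w'):  <0:coor t1 ->
3. deliver 0→2:  <2:part t1 ->
4. deliver 2→0:  nop
5. deliver 0→3:  <3:part t1 ->
6. deliver 3→0:  nop
7. deliver 3→1:  nop
8. timeout(0):  <0:coor t2 ->
9. timeout(0):  <0:coor t3 ->
10. crash(1):  <1:✗part t0 ->
11. deliver 3→2:  nop
12. recover(1):  <1:part t0 ->
13. deliver 2→1:  nop
14. propose(0,'r'):  <0:coor t4 ->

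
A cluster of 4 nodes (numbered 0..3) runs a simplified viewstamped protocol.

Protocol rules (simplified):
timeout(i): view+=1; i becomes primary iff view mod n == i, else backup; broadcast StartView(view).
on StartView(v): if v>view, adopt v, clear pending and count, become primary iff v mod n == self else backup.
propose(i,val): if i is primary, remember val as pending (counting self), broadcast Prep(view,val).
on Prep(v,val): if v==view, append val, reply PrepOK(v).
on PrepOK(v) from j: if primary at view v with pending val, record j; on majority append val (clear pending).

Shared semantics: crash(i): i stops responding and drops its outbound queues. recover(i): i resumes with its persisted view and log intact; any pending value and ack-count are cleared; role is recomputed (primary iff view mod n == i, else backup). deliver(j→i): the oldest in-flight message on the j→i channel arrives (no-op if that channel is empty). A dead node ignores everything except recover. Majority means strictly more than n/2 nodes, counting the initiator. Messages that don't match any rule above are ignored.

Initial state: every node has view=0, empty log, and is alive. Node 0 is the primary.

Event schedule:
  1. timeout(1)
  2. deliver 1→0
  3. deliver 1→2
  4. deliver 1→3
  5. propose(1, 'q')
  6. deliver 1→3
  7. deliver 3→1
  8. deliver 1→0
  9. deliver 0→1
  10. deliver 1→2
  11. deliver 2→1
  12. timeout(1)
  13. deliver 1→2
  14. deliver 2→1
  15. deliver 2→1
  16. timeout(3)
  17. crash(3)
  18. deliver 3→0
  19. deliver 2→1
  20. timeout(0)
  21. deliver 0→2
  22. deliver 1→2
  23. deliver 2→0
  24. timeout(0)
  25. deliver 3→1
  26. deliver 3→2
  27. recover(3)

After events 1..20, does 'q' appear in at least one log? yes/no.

yes

[1] timeout(1) → N1(prim v1 [-])
[2] deliver 1→0 → N0(back v1 [-])
[3] deliver 1→2 → N2(back v1 [-])
[4] deliver 1→3 → N3(back v1 [-])
[5] propose(1,'q') → ∅
[6] deliver 1→3 → N3(back v1 [q])
[7] deliver 3→1 → ∅
[8] deliver 1→0 → N0(back v1 [q])
[9] deliver 0→1 → N1(prim v1 [q])
[10] deliver 1→2 → N2(back v1 [q])
[11] deliver 2→1 → ∅
[12] timeout(1) → N1(back v2 [q])
[13] deliver 1→2 → N2(prim v2 [q])
[14] deliver 2→1 → ∅
[15] deliver 2→1 → ∅
[16] timeout(3) → N3(back v2 [q])
[17] crash(3) → N3(✗back v2 [q])
[18] deliver 3→0 → ∅
[19] deliver 2→1 → ∅
[20] timeout(0) → N0(back v2 [q])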